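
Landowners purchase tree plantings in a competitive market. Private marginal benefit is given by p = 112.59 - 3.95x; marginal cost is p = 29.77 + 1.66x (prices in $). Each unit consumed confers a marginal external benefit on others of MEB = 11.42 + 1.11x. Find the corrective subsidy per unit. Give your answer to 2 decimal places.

Social marginal benefit = demand + MEB = 124.01 - 2.84x.
Set SMB = MC: 124.01 - 2.84x = 29.77 + 1.66x → x* = 20.9422.
The Pigouvian subsidy equals MEB at x*: 11.42 + 1.11×20.9422 = 34.6658.

subsidy = $34.67 per unit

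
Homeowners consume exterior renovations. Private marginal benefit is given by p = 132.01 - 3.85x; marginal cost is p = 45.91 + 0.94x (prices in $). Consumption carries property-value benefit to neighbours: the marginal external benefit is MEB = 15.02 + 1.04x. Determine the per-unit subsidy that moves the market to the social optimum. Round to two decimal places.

Social marginal benefit = demand + MEB = 147.03 - 2.81x.
Set SMB = MC: 147.03 - 2.81x = 45.91 + 0.94x → x* = 26.9653.
The Pigouvian subsidy equals MEB at x*: 15.02 + 1.04×26.9653 = 43.0639.

subsidy = $43.06 per unit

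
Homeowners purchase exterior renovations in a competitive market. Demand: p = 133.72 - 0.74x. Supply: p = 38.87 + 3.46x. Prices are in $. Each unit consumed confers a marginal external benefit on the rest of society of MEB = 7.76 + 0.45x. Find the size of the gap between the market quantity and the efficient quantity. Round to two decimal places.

4.78 units

Market equilibrium (private): 38.87 + 3.46x = 133.72 - 0.74x → x_m = 22.5833.
Social marginal benefit = demand + MEB = 141.48 - 0.29x.
Set SMB = MC: 141.48 - 0.29x = 38.87 + 3.46x → x* = 27.3627.
Gap = |22.5833 − 27.3627| = 4.7794.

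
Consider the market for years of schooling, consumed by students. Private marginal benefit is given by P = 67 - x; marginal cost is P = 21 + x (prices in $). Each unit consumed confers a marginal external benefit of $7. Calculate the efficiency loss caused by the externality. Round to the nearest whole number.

Market equilibrium (private): 21 + x = 67 - x → x_m = 23.0000.
Social marginal benefit = demand + MEB = 74 - x.
Set SMB = MC: 74 - x = 21 + x → x* = 26.5000.
Between x* and x_m the wedge SMB − MC runs linearly from 0 to MEB(x_m), so the loss is a triangle.
DWL = ½ × 3.5000 × 7.0000 = 12.2500.

DWL = $12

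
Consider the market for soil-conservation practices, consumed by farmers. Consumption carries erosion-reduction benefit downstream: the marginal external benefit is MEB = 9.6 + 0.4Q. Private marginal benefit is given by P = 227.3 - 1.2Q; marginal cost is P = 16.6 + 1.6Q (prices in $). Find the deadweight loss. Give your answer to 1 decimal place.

DWL = $328.4

Market equilibrium (private): 16.6 + 1.6Q = 227.3 - 1.2Q → Q_m = 75.2500.
Social marginal benefit = demand + MEB = 236.9 - 0.8Q.
Set SMB = MC: 236.9 - 0.8Q = 16.6 + 1.6Q → Q* = 91.7917.
Height of the DWL triangle at Q_m is SMB(Q_m) − MC(Q_m) = MEB(Q_m) = 39.7000.
DWL = ½ × 16.5417 × 39.7000 = 328.3527.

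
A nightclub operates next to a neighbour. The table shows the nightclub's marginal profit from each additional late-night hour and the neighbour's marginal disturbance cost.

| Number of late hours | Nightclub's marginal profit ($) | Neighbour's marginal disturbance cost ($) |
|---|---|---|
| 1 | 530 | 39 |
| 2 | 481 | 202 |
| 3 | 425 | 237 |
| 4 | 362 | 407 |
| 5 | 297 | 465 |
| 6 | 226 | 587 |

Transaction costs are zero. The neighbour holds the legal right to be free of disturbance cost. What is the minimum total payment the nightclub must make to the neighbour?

Efficient level: marginal profit ≥ marginal disturbance cost through level 3, so k* = 3.
With the neighbour holding the right, the nightclub must at least compensate total damage at k*: 39 + 202 + 237 = 478.

$478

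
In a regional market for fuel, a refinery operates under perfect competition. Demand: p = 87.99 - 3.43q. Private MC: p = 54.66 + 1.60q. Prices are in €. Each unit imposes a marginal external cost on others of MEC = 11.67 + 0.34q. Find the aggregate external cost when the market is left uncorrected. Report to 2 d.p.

€84.79

Market equilibrium (private): 54.66 + 1.60q = 87.99 - 3.43q → q_m = 6.6262.
Total external cost = ∫₀^{q_m} (11.67 + 0.34q) dq = 11.67×6.6262 + ½×0.34×6.6262² = 84.7919.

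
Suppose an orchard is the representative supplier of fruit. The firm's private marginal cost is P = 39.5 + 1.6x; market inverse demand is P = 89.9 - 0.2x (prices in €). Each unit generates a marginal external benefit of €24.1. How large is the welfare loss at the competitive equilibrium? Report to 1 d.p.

DWL = €161.3

Market equilibrium (private): 39.5 + 1.6x = 89.9 - 0.2x → x_m = 28.0000.
Social marginal cost = private MC − MEB = 15.4 + 1.6x.
Set SMC = demand: 15.4 + 1.6x = 89.9 - 0.2x → x* = 41.3889.
The loss is the area between SMC and demand from x* to x_m; with linear curves that's a triangle of height MEB(x_m).
DWL = ½ × 13.3889 × 24.1000 = 161.3362.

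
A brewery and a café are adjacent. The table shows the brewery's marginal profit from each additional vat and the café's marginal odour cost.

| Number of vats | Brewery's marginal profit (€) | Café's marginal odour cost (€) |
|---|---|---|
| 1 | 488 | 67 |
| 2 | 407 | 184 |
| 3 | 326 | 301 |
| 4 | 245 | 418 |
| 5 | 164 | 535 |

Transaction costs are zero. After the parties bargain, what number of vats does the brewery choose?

3

Bargaining reaches the level where marginal profit last exceeds marginal odour cost.
That holds through level 3 (326 ≥ 301) but not at 4 (245 < 418).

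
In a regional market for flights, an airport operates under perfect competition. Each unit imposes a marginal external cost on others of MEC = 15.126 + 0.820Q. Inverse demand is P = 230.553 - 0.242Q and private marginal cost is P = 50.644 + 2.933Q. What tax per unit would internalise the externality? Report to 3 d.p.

tax = 48.949 per unit

Social marginal cost = private MC + MEC = 65.770 + 3.753Q.
Set SMC = demand: 65.770 + 3.753Q = 230.553 - 0.242Q → Q* = 41.2473.
The Pigouvian tax equals MEC at Q*: 15.126 + 0.820×41.2473 = 48.9488.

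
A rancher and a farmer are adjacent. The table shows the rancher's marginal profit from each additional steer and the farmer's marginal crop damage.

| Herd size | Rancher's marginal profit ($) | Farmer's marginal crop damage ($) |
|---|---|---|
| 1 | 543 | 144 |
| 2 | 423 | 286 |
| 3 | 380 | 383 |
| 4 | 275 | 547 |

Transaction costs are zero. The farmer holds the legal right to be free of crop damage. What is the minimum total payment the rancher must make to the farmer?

Efficient level: marginal profit ≥ marginal crop damage through level 2, so k* = 2.
With the farmer holding the right, the rancher must at least compensate total damage at k*: 144 + 286 = 430.

$430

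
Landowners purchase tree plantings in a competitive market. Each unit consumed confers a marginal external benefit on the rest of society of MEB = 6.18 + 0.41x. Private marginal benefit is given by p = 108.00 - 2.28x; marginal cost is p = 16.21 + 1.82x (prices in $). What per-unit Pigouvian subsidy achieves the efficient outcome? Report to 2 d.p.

Social marginal benefit = demand + MEB = 114.18 - 1.87x.
Set SMB = MC: 114.18 - 1.87x = 16.21 + 1.82x → x* = 26.5501.
The Pigouvian subsidy equals MEB at x*: 6.18 + 0.41×26.5501 = 17.0655.

subsidy = $17.07 per unit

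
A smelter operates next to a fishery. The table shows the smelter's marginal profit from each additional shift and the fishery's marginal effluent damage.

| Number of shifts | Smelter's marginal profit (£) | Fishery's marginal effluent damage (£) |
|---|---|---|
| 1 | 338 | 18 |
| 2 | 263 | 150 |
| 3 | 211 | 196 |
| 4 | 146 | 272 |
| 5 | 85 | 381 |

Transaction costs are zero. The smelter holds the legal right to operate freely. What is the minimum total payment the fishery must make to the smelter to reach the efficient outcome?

£231

Left alone the smelter would choose level 5 (marginal profit stays positive).
Efficient level: k* = 3 (marginal profit ≥ marginal effluent damage through 3).
The fishery must at least cover the smelter's forgone profit from cutting 5→3: 146 + 85 = 231.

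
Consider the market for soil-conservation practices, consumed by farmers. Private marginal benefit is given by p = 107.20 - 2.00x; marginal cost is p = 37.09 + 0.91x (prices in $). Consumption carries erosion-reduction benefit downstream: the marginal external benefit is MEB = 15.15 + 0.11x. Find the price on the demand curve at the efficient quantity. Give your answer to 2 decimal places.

P = $46.30

Social marginal benefit = demand + MEB = 122.35 - 1.89x.
Set SMB = MC: 122.35 - 1.89x = 37.09 + 0.91x → x* = 30.4500.
Consumer price on the demand curve at x*: 107.20 − 2.00×30.4500 = 46.3000.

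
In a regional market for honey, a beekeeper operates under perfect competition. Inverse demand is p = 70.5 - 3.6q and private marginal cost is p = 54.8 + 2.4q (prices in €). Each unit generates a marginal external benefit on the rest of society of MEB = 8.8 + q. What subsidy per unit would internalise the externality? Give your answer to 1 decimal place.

Social marginal cost = private MC − MEB = 46.0 + 1.4q.
Set SMC = demand: 46.0 + 1.4q = 70.5 - 3.6q → q* = 4.9000.
The Pigouvian subsidy equals MEB at q*: 8.8 + 1.0×4.9000 = 13.7000.

subsidy = €13.7 per unit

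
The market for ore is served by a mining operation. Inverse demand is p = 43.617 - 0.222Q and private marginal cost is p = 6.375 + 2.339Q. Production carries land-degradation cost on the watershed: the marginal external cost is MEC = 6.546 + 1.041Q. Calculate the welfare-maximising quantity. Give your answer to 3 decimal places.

Q* = 8.522

Social marginal cost = private MC + MEC = 12.921 + 3.380Q.
Set SMC = demand: 12.921 + 3.380Q = 43.617 - 0.222Q → Q* = 8.5219.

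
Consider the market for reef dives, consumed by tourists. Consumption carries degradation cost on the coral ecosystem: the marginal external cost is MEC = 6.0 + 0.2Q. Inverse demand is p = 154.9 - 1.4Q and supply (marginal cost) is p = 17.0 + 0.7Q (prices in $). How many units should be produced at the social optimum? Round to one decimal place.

Social marginal benefit = demand − MEC = 148.9 - 1.6Q.
Set SMB = MC: 148.9 - 1.6Q = 17.0 + 0.7Q → Q* = 57.3478.

Q* = 57.3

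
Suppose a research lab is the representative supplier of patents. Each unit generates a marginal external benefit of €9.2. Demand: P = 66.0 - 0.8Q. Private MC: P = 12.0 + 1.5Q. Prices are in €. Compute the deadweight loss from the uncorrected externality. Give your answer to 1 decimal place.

DWL = €18.4

Market equilibrium (private): 12.0 + 1.5Q = 66.0 - 0.8Q → Q_m = 23.4783.
Social marginal cost = private MC − MEB = 2.8 + 1.5Q.
Set SMC = demand: 2.8 + 1.5Q = 66.0 - 0.8Q → Q* = 27.4783.
Between Q* and Q_m the wedge demand − SMC runs linearly from 0 to MEB(Q_m), so the loss is a triangle.
DWL = ½ × 4.0000 × 9.2000 = 18.4000.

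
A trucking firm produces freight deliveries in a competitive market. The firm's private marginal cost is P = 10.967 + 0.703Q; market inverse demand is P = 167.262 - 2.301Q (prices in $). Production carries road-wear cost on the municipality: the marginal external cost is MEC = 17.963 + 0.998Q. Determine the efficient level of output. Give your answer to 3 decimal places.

Social marginal cost = private MC + MEC = 28.930 + 1.701Q.
Set SMC = demand: 28.930 + 1.701Q = 167.262 - 2.301Q → Q* = 34.5657.

Q* = 34.566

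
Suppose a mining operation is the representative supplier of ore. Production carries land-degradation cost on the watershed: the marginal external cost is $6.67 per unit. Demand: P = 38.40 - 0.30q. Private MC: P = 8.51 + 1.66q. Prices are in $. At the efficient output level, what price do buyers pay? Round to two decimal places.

P = $34.85

Social marginal cost = private MC + MEC = 15.18 + 1.66q.
Set SMC = demand: 15.18 + 1.66q = 38.40 - 0.30q → q* = 11.8469.
Consumer price on the demand curve at q*: 38.40 − 0.30×11.8469 = 34.8459.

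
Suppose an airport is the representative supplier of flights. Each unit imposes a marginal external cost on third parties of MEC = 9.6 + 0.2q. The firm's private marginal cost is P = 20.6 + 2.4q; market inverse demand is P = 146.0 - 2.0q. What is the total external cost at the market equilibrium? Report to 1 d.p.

354.8

Market equilibrium (private): 20.6 + 2.4q = 146.0 - 2.0q → q_m = 28.5000.
Total external cost = ∫₀^{q_m} (9.6 + 0.2q) dq = 9.6×28.5000 + ½×0.2×28.5000² = 354.8250.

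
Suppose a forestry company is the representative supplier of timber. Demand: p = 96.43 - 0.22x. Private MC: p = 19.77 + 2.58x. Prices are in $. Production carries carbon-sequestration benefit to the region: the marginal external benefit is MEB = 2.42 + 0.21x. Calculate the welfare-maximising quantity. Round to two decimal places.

x* = 30.53

Social marginal cost = private MC − MEB = 17.35 + 2.37x.
Set SMC = demand: 17.35 + 2.37x = 96.43 - 0.22x → x* = 30.5328.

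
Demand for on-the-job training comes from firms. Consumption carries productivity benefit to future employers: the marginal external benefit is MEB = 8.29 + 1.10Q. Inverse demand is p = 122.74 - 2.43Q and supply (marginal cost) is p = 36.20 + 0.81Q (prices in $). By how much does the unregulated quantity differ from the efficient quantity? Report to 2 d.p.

Market equilibrium (private): 36.20 + 0.81Q = 122.74 - 2.43Q → Q_m = 26.7099.
Social marginal benefit = demand + MEB = 131.03 - 1.33Q.
Set SMB = MC: 131.03 - 1.33Q = 36.20 + 0.81Q → Q* = 44.3131.
Gap = |26.7099 − 44.3131| = 17.6032.

17.60 units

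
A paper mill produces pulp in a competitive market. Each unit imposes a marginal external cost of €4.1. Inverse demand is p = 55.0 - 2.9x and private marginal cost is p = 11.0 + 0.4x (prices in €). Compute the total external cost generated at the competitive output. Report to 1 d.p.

€54.7

Market equilibrium (private): 11.0 + 0.4x = 55.0 - 2.9x → x_m = 13.3333.
Total external cost = MEC × x_m = 4.1 × 13.3333 = 54.6665.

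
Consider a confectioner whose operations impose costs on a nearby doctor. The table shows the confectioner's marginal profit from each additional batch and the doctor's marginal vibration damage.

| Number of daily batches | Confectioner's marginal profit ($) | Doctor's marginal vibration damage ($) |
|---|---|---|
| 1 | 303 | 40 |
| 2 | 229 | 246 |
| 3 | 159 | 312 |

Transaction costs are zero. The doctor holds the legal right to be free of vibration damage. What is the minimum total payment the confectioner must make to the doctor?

$40

Efficient level: marginal profit ≥ marginal vibration damage through level 1, so k* = 1.
With the doctor holding the right, the confectioner must at least compensate total damage at k*: 40 = 40.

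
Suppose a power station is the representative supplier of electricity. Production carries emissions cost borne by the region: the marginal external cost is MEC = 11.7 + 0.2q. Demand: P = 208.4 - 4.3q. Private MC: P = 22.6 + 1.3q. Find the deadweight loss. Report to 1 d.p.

Market equilibrium (private): 22.6 + 1.3q = 208.4 - 4.3q → q_m = 33.1786.
Social marginal cost = private MC + MEC = 34.3 + 1.5q.
Set SMC = demand: 34.3 + 1.5q = 208.4 - 4.3q → q* = 30.0172.
Height of the DWL triangle at q_m is SMC(q_m) − demand(q_m) = MEC(q_m) = 18.3357.
DWL = ½ × 3.1614 × 18.3357 = 28.9832.

DWL = 29.0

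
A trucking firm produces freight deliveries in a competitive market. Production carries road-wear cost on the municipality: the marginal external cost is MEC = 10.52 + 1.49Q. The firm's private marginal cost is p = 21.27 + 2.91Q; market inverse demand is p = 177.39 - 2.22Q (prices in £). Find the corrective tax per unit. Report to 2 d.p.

Social marginal cost = private MC + MEC = 31.79 + 4.40Q.
Set SMC = demand: 31.79 + 4.40Q = 177.39 - 2.22Q → Q* = 21.9940.
The Pigouvian tax equals MEC at Q*: 10.52 + 1.49×21.9940 = 43.2911.

tax = £43.29 per unit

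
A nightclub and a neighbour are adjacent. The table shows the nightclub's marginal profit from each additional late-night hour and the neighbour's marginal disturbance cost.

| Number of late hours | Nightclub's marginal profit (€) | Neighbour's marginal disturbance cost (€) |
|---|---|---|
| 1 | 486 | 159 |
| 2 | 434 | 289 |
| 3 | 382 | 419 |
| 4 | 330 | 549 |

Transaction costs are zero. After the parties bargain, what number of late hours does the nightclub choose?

Bargaining reaches the level where marginal profit last exceeds marginal disturbance cost.
That holds through level 2 (434 ≥ 289) but not at 3 (382 < 419).

2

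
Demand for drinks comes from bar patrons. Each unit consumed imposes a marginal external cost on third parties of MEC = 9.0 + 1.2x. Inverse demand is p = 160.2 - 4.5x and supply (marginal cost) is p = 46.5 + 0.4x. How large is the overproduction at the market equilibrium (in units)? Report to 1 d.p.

6.0 units

Market equilibrium (private): 46.5 + 0.4x = 160.2 - 4.5x → x_m = 23.2041.
Social marginal benefit = demand − MEC = 151.2 - 5.7x.
Set SMB = MC: 151.2 - 5.7x = 46.5 + 0.4x → x* = 17.1639.
Gap = |23.2041 − 17.1639| = 6.0402.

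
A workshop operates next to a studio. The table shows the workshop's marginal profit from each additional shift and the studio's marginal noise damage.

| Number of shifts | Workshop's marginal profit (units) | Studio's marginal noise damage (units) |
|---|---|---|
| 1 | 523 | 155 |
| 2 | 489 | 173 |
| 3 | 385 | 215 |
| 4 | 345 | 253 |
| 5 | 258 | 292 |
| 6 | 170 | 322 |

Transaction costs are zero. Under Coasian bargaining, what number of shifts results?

Bargaining reaches the level where marginal profit last exceeds marginal noise damage.
That holds through level 4 (345 ≥ 253) but not at 5 (258 < 292).

4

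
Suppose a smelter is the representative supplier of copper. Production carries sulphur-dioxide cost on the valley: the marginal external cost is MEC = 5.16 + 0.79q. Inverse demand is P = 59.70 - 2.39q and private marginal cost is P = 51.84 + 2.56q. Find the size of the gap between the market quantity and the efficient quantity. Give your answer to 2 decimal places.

Market equilibrium (private): 51.84 + 2.56q = 59.70 - 2.39q → q_m = 1.5879.
Social marginal cost = private MC + MEC = 57.00 + 3.35q.
Set SMC = demand: 57.00 + 3.35q = 59.70 - 2.39q → q* = 0.4704.
Gap = |1.5879 − 0.4704| = 1.1175.

1.12 units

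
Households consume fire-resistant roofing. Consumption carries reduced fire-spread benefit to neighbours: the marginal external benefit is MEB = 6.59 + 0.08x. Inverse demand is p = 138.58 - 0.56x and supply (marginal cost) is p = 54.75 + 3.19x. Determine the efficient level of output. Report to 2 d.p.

Social marginal benefit = demand + MEB = 145.17 - 0.48x.
Set SMB = MC: 145.17 - 0.48x = 54.75 + 3.19x → x* = 24.6376.

x* = 24.64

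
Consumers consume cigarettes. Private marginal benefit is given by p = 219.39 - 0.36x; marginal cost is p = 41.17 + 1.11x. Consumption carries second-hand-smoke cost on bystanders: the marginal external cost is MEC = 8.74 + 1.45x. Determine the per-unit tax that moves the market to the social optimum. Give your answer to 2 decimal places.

tax = 92.90 per unit

Social marginal benefit = demand − MEC = 210.65 - 1.81x.
Set SMB = MC: 210.65 - 1.81x = 41.17 + 1.11x → x* = 58.0411.
The Pigouvian tax equals MEC at x*: 8.74 + 1.45×58.0411 = 92.8996.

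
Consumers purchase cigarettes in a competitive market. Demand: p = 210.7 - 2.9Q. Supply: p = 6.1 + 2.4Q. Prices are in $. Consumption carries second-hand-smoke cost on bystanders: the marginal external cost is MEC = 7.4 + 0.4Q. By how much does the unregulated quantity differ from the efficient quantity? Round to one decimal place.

Market equilibrium (private): 6.1 + 2.4Q = 210.7 - 2.9Q → Q_m = 38.6038.
Social marginal benefit = demand − MEC = 203.3 - 3.3Q.
Set SMB = MC: 203.3 - 3.3Q = 6.1 + 2.4Q → Q* = 34.5965.
Gap = |38.6038 − 34.5965| = 4.0073.

4.0 units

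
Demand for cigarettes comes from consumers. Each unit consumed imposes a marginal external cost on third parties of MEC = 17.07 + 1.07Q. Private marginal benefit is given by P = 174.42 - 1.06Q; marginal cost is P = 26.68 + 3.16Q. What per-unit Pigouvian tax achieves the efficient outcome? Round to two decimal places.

Social marginal benefit = demand − MEC = 157.35 - 2.13Q.
Set SMB = MC: 157.35 - 2.13Q = 26.68 + 3.16Q → Q* = 24.7013.
The Pigouvian tax equals MEC at Q*: 17.07 + 1.07×24.7013 = 43.5004.

tax = 43.50 per unit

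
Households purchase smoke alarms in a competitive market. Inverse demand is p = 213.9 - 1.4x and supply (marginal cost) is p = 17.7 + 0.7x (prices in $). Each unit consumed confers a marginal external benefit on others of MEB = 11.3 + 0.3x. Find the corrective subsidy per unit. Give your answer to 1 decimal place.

subsidy = $45.9 per unit

Social marginal benefit = demand + MEB = 225.2 - 1.1x.
Set SMB = MC: 225.2 - 1.1x = 17.7 + 0.7x → x* = 115.2778.
The Pigouvian subsidy equals MEB at x*: 11.3 + 0.3×115.2778 = 45.8833.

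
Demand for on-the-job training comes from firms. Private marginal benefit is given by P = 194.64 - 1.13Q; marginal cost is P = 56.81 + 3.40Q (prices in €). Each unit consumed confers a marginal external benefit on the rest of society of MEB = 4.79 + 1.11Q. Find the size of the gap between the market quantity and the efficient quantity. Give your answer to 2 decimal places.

Market equilibrium (private): 56.81 + 3.40Q = 194.64 - 1.13Q → Q_m = 30.4260.
Social marginal benefit = demand + MEB = 199.43 - 0.02Q.
Set SMB = MC: 199.43 - 0.02Q = 56.81 + 3.40Q → Q* = 41.7018.
Gap = |30.4260 − 41.7018| = 11.2758.

11.28 units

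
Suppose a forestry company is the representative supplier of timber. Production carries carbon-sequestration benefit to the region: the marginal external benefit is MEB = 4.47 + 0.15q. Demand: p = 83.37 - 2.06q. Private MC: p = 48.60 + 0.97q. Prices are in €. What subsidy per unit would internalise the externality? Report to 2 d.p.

Social marginal cost = private MC − MEB = 44.13 + 0.82q.
Set SMC = demand: 44.13 + 0.82q = 83.37 - 2.06q → q* = 13.6250.
The Pigouvian subsidy equals MEB at q*: 4.47 + 0.15×13.6250 = 6.5138.

subsidy = €6.51 per unit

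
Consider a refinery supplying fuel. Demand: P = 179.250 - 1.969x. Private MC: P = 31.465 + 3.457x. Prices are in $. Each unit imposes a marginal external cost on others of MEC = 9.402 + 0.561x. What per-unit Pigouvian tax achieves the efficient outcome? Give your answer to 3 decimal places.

Social marginal cost = private MC + MEC = 40.867 + 4.018x.
Set SMC = demand: 40.867 + 4.018x = 179.250 - 1.969x → x* = 23.1139.
The Pigouvian tax equals MEC at x*: 9.402 + 0.561×23.1139 = 22.3689.

tax = $22.369 per unit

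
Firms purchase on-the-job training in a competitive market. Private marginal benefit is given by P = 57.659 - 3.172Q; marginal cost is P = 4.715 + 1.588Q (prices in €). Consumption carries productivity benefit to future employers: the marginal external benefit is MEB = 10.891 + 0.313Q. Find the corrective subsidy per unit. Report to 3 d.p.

subsidy = €15.384 per unit

Social marginal benefit = demand + MEB = 68.550 - 2.859Q.
Set SMB = MC: 68.550 - 2.859Q = 4.715 + 1.588Q → Q* = 14.3546.
The Pigouvian subsidy equals MEB at Q*: 10.891 + 0.313×14.3546 = 15.3840.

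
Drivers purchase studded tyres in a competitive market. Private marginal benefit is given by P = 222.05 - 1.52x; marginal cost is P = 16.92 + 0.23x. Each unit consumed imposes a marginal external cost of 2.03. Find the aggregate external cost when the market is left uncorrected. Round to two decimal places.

237.95

Market equilibrium (private): 16.92 + 0.23x = 222.05 - 1.52x → x_m = 117.2171.
Total external cost = MEC × x_m = 2.03 × 117.2171 = 237.9507.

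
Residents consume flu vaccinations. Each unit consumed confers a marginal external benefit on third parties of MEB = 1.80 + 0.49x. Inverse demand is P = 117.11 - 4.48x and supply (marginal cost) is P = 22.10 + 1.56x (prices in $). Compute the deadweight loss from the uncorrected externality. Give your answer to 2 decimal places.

Market equilibrium (private): 22.10 + 1.56x = 117.11 - 4.48x → x_m = 15.7301.
Social marginal benefit = demand + MEB = 118.91 - 3.99x.
Set SMB = MC: 118.91 - 3.99x = 22.10 + 1.56x → x* = 17.4432.
The loss is the area between SMB and MC from x* to x_m; with linear curves that's a triangle of height MEB(x_m).
DWL = ½ × 1.7131 × 9.5078 = 8.1439.

DWL = $8.14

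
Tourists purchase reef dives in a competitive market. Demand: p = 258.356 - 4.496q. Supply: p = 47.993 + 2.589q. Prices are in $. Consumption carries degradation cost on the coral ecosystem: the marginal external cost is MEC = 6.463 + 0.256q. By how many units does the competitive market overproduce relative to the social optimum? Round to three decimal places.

1.916 units

Market equilibrium (private): 47.993 + 2.589q = 258.356 - 4.496q → q_m = 29.6913.
Social marginal benefit = demand − MEC = 251.893 - 4.752q.
Set SMB = MC: 251.893 - 4.752q = 47.993 + 2.589q → q* = 27.7755.
Gap = |29.6913 − 27.7755| = 1.9158.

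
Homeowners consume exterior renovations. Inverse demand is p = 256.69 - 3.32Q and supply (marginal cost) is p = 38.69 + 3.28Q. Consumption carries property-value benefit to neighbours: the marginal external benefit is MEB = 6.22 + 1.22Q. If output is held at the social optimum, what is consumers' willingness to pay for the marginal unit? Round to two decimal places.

P = 118.32

Social marginal benefit = demand + MEB = 262.91 - 2.10Q.
Set SMB = MC: 262.91 - 2.10Q = 38.69 + 3.28Q → Q* = 41.6766.
Consumer price on the demand curve at Q*: 256.69 − 3.32×41.6766 = 118.3237.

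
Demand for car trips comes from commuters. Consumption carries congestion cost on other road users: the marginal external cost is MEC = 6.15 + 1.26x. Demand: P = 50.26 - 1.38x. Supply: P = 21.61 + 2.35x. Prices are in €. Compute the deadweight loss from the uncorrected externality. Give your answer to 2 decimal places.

Market equilibrium (private): 21.61 + 2.35x = 50.26 - 1.38x → x_m = 7.6810.
Social marginal benefit = demand − MEC = 44.11 - 2.64x.
Set SMB = MC: 44.11 - 2.64x = 21.61 + 2.35x → x* = 4.5090.
The loss is the area between SMB and MC from x* to x_m; with linear curves that's a triangle of height MEC(x_m).
DWL = ½ × 3.1720 × 15.8280 = 25.1032.

DWL = €25.10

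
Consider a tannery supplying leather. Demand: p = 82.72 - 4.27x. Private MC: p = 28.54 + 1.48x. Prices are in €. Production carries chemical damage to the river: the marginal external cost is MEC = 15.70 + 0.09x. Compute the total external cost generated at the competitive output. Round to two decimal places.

Market equilibrium (private): 28.54 + 1.48x = 82.72 - 4.27x → x_m = 9.4226.
Total external cost = ∫₀^{x_m} (15.70 + 0.09x) dx = 15.70×9.4226 + ½×0.09×9.4226² = 151.9302.

€151.93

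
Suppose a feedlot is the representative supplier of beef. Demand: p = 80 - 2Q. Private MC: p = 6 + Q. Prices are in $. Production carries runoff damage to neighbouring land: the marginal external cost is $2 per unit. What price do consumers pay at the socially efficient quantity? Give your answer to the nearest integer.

P = $32

Social marginal cost = private MC + MEC = 8 + Q.
Set SMC = demand: 8 + Q = 80 - 2Q → Q* = 24.0000.
Consumer price on the demand curve at Q*: 80 − 2×24.0000 = 32.0000.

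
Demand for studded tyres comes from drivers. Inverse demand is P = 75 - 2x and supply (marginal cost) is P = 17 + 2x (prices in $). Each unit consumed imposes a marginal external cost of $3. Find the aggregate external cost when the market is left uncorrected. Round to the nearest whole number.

Market equilibrium (private): 17 + 2x = 75 - 2x → x_m = 14.5000.
Total external cost = MEC × x_m = 3 × 14.5000 = 43.5000.

$44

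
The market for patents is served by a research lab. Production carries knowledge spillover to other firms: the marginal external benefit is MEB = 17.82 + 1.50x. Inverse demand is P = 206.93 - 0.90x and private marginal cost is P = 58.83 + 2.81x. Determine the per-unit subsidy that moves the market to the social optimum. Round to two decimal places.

subsidy = 130.44 per unit

Social marginal cost = private MC − MEB = 41.01 + 1.31x.
Set SMC = demand: 41.01 + 1.31x = 206.93 - 0.90x → x* = 75.0769.
The Pigouvian subsidy equals MEB at x*: 17.82 + 1.50×75.0769 = 130.4354.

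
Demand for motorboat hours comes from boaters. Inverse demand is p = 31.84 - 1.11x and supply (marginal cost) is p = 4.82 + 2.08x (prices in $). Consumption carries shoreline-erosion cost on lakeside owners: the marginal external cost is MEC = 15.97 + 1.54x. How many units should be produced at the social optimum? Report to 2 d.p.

x* = 2.34

Social marginal benefit = demand − MEC = 15.87 - 2.65x.
Set SMB = MC: 15.87 - 2.65x = 4.82 + 2.08x → x* = 2.3362.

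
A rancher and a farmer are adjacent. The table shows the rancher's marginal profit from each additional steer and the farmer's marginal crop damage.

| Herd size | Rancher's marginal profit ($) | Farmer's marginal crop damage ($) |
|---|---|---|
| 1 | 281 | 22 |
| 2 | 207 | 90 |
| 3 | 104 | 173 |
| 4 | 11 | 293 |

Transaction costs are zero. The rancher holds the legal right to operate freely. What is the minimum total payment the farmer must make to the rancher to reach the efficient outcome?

$115

Left alone the rancher would choose level 4 (marginal profit stays positive).
Efficient level: k* = 2 (marginal profit ≥ marginal crop damage through 2).
The farmer must at least cover the rancher's forgone profit from cutting 4→2: 104 + 11 = 115.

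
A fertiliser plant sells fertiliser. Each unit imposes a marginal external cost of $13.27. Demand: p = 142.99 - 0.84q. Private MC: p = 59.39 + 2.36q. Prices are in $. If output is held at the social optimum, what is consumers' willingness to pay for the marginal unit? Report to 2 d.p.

Social marginal cost = private MC + MEC = 72.66 + 2.36q.
Set SMC = demand: 72.66 + 2.36q = 142.99 - 0.84q → q* = 21.9781.
Consumer price on the demand curve at q*: 142.99 − 0.84×21.9781 = 124.5284.

P = $124.53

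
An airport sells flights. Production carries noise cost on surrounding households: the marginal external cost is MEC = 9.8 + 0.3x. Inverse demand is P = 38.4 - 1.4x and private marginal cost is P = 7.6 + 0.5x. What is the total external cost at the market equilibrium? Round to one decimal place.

198.3

Market equilibrium (private): 7.6 + 0.5x = 38.4 - 1.4x → x_m = 16.2105.
Total external cost = ∫₀^{x_m} (9.8 + 0.3x) dx = 9.8×16.2105 + ½×0.3×16.2105² = 198.2799.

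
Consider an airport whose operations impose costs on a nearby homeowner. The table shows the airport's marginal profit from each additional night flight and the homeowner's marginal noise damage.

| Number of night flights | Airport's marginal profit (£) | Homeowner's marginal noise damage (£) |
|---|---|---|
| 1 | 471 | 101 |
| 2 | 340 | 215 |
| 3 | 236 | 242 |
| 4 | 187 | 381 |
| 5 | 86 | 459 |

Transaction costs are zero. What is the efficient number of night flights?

Bargaining reaches the level where marginal profit last exceeds marginal noise damage.
That holds through level 2 (340 ≥ 215) but not at 3 (236 < 242).

2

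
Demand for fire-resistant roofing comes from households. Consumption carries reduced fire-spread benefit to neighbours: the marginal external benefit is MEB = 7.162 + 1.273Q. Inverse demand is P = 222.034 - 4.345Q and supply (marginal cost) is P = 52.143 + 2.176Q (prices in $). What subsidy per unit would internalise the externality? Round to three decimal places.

subsidy = $50.109 per unit

Social marginal benefit = demand + MEB = 229.196 - 3.072Q.
Set SMB = MC: 229.196 - 3.072Q = 52.143 + 2.176Q → Q* = 33.7372.
The Pigouvian subsidy equals MEB at Q*: 7.162 + 1.273×33.7372 = 50.1095.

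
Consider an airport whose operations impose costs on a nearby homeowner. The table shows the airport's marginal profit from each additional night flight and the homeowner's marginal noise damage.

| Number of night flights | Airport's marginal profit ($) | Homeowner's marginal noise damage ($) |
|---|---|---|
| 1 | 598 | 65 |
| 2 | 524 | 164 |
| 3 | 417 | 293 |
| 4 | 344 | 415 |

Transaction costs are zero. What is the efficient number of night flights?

Bargaining reaches the level where marginal profit last exceeds marginal noise damage.
That holds through level 3 (417 ≥ 293) but not at 4 (344 < 415).

3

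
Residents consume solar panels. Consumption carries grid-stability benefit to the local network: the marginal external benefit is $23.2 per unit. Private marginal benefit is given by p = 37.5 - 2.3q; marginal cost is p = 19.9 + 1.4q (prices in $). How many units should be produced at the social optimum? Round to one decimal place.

q* = 11.0

Social marginal benefit = demand + MEB = 60.7 - 2.3q.
Set SMB = MC: 60.7 - 2.3q = 19.9 + 1.4q → q* = 11.0270.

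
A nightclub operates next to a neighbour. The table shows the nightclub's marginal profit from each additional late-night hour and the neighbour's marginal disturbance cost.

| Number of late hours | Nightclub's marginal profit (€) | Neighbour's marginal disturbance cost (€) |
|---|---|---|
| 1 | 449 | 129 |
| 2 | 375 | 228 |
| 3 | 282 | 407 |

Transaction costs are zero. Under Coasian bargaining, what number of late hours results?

Bargaining reaches the level where marginal profit last exceeds marginal disturbance cost.
That holds through level 2 (375 ≥ 228) but not at 3 (282 < 407).

2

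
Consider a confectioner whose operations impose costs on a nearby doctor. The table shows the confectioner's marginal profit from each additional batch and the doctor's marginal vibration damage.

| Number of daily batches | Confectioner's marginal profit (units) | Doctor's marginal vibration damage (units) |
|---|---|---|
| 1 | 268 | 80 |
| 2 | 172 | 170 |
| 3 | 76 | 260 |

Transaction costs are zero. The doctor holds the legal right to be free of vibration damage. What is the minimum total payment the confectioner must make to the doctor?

Efficient level: marginal profit ≥ marginal vibration damage through level 2, so k* = 2.
With the doctor holding the right, the confectioner must at least compensate total damage at k*: 80 + 170 = 250.

250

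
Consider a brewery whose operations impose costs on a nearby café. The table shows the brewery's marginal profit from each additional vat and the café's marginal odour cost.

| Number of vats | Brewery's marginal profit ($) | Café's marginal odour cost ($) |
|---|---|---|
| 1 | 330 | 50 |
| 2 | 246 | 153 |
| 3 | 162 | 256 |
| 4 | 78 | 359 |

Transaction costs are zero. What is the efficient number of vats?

2

Bargaining reaches the level where marginal profit last exceeds marginal odour cost.
That holds through level 2 (246 ≥ 153) but not at 3 (162 < 256).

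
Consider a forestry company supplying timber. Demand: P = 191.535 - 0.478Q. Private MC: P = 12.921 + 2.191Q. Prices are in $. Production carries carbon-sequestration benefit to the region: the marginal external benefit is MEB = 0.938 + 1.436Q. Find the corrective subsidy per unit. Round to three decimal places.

subsidy = $210.051 per unit

Social marginal cost = private MC − MEB = 11.983 + 0.755Q.
Set SMC = demand: 11.983 + 0.755Q = 191.535 - 0.478Q → Q* = 145.6221.
The Pigouvian subsidy equals MEB at Q*: 0.938 + 1.436×145.6221 = 210.0513.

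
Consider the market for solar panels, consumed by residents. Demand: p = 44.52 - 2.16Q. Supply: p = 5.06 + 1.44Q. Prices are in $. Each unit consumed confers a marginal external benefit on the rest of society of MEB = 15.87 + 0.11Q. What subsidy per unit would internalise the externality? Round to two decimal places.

Social marginal benefit = demand + MEB = 60.39 - 2.05Q.
Set SMB = MC: 60.39 - 2.05Q = 5.06 + 1.44Q → Q* = 15.8539.
The Pigouvian subsidy equals MEB at Q*: 15.87 + 0.11×15.8539 = 17.6139.

subsidy = $17.61 per unit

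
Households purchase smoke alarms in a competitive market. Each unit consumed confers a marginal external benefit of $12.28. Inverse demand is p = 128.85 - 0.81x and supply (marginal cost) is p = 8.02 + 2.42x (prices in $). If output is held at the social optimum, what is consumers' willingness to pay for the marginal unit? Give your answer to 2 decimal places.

Social marginal benefit = demand + MEB = 141.13 - 0.81x.
Set SMB = MC: 141.13 - 0.81x = 8.02 + 2.42x → x* = 41.2105.
Consumer price on the demand curve at x*: 128.85 − 0.81×41.2105 = 95.4695.

P = $95.47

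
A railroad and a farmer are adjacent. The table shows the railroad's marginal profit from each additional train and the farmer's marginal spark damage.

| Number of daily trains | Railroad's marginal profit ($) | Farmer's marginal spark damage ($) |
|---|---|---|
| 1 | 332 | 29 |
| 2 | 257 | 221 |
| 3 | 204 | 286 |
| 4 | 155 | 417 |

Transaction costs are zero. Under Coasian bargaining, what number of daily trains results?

2

Bargaining reaches the level where marginal profit last exceeds marginal spark damage.
That holds through level 2 (257 ≥ 221) but not at 3 (204 < 286).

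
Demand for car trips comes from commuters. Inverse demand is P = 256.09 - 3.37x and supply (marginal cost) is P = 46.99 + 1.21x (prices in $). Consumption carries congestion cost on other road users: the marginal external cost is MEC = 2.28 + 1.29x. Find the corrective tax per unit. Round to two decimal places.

Social marginal benefit = demand − MEC = 253.81 - 4.66x.
Set SMB = MC: 253.81 - 4.66x = 46.99 + 1.21x → x* = 35.2334.
The Pigouvian tax equals MEC at x*: 2.28 + 1.29×35.2334 = 47.7311.

tax = $47.73 per unit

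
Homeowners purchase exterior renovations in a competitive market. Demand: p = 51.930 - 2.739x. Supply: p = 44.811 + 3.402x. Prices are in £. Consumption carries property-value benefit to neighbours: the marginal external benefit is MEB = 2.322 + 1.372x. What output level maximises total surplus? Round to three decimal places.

Social marginal benefit = demand + MEB = 54.252 - 1.367x.
Set SMB = MC: 54.252 - 1.367x = 44.811 + 3.402x → x* = 1.9797.

x* = 1.980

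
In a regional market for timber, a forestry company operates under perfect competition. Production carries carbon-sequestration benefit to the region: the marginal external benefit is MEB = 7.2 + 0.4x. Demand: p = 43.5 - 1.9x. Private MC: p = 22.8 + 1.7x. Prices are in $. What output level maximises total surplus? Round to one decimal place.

Social marginal cost = private MC − MEB = 15.6 + 1.3x.
Set SMC = demand: 15.6 + 1.3x = 43.5 - 1.9x → x* = 8.7188.

x* = 8.7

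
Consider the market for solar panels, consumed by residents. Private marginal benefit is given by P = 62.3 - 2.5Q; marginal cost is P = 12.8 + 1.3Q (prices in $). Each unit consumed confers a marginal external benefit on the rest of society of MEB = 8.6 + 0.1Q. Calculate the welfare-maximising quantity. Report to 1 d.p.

Q* = 15.7

Social marginal benefit = demand + MEB = 70.9 - 2.4Q.
Set SMB = MC: 70.9 - 2.4Q = 12.8 + 1.3Q → Q* = 15.7027.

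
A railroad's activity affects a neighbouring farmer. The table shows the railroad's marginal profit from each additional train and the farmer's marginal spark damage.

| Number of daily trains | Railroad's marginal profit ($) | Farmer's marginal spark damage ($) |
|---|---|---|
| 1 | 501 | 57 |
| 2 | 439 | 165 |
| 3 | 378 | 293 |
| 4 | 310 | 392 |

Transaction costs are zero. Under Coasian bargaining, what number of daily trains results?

3

Bargaining reaches the level where marginal profit last exceeds marginal spark damage.
That holds through level 3 (378 ≥ 293) but not at 4 (310 < 392).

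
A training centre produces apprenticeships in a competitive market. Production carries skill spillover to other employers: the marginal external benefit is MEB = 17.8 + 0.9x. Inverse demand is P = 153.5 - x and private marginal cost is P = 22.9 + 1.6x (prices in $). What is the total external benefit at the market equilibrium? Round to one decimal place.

Market equilibrium (private): 22.9 + 1.6x = 153.5 - x → x_m = 50.2308.
Total external benefit = ∫₀^{x_m} (17.8 + 0.9x) dx = 17.8×50.2308 + ½×0.9×50.2308² = 2029.5182.

$2029.5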